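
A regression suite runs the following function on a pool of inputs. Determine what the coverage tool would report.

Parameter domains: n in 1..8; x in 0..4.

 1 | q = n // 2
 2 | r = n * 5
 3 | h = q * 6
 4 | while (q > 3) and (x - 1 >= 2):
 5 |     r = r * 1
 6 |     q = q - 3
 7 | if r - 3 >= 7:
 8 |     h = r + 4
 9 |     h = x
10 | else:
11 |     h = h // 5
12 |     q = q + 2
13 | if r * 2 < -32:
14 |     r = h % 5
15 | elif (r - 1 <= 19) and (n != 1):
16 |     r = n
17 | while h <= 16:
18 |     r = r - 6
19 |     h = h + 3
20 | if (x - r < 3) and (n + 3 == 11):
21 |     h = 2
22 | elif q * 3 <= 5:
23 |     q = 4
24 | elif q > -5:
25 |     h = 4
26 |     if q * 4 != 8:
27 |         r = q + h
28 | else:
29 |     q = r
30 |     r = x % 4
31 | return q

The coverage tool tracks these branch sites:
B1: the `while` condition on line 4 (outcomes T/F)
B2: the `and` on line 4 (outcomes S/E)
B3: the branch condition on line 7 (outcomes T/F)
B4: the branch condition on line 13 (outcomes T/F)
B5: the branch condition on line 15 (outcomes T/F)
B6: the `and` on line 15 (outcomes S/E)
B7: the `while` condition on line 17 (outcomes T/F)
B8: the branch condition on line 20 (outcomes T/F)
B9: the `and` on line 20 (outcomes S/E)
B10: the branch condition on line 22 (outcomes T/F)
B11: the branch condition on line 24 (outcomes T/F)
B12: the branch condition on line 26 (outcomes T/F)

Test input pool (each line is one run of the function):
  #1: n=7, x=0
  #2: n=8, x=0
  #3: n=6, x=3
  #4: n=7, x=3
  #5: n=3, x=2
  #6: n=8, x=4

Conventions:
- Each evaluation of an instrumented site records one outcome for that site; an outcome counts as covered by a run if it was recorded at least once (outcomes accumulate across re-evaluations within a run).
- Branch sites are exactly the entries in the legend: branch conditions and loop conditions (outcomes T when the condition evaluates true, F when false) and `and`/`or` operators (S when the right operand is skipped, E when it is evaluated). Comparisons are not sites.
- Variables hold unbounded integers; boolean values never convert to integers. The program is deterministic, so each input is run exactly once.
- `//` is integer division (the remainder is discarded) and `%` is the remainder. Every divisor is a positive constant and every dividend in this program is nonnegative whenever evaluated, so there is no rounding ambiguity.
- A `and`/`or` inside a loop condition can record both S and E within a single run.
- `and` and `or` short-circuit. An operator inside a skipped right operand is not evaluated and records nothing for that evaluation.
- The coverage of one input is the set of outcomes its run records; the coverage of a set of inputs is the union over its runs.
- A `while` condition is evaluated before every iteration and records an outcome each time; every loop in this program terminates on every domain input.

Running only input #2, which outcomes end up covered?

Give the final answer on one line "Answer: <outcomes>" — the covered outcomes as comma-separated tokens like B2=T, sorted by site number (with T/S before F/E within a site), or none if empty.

Running input #2 (n=8, x=0), event by event:
  B2->E, B1->F, B3->T, B4->F, B6->S, B5->F, B7->T, B7->T, B7->T, B7->T
  B7->T, B7->T, B7->F, B9->E, B8->T
collecting distinct outcomes: B1=F, B2=E, B3=T, B4=F, B5=F, B6=S, B7=T, B7=F, B8=T, B9=E

Answer: B1=F, B2=E, B3=T, B4=F, B5=F, B6=S, B7=T, B7=F, B8=T, B9=E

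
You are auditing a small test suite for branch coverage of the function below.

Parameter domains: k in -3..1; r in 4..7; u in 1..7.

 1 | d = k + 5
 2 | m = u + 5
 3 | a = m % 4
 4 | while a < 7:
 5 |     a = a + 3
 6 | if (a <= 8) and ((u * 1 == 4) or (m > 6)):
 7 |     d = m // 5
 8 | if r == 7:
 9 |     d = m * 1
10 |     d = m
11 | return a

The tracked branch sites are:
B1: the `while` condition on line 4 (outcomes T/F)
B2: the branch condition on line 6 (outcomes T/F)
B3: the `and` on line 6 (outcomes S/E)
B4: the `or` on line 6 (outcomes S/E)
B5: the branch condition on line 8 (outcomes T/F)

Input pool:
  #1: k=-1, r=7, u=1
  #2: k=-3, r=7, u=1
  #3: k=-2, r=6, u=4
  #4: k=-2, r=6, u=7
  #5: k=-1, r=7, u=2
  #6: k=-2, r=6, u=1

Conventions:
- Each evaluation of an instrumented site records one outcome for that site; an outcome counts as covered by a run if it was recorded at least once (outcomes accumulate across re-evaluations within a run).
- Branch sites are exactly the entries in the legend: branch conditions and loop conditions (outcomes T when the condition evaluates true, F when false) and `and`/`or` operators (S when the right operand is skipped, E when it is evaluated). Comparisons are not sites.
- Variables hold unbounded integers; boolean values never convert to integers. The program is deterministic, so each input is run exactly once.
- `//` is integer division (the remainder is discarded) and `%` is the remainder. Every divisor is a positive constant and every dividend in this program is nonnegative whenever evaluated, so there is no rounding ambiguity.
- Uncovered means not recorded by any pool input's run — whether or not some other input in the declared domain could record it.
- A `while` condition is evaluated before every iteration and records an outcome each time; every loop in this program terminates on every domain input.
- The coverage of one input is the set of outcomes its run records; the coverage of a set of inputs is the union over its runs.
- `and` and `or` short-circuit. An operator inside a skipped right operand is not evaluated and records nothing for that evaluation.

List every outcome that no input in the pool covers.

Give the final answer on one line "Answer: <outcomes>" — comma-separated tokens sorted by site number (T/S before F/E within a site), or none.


#1 (k=-1, r=7, u=1) -> B1->T, B1->T, B1->F, B3->E, B4->E, B2->F, B5->T; covered: B1=T, B1=F, B2=F, B3=E, B4=E, B5=T
#2 (k=-3, r=7, u=1) -> B1->T, B1->T, B1->F, B3->E, B4->E, B2->F, B5->T; covered: B1=T, B1=F, B2=F, B3=E, B4=E, B5=T
#3 (k=-2, r=6, u=4) -> B1->T, B1->T, B1->F, B3->E, B4->S, B2->T, B5->F; covered: B1=T, B1=F, B2=T, B3=E, B4=S, B5=F
#4 (k=-2, r=6, u=7) -> B1->T, B1->T, B1->T, B1->F, B3->S, B2->F, B5->F; covered: B1=T, B1=F, B2=F, B3=S, B5=F
#5 (k=-1, r=7, u=2) -> B1->T, B1->T, B1->F, B3->S, B2->F, B5->T; covered: B1=T, B1=F, B2=F, B3=S, B5=T
#6 (k=-2, r=6, u=1) -> B1->T, B1->T, B1->F, B3->E, B4->E, B2->F, B5->F; covered: B1=T, B1=F, B2=F, B3=E, B4=E, B5=F
union over the pool: B1=T, B1=F, B2=T, B2=F, B3=S, B3=E, B4=S, B4=E, B5=T, B5=F
uncovered (0 of 10): none
Answer: none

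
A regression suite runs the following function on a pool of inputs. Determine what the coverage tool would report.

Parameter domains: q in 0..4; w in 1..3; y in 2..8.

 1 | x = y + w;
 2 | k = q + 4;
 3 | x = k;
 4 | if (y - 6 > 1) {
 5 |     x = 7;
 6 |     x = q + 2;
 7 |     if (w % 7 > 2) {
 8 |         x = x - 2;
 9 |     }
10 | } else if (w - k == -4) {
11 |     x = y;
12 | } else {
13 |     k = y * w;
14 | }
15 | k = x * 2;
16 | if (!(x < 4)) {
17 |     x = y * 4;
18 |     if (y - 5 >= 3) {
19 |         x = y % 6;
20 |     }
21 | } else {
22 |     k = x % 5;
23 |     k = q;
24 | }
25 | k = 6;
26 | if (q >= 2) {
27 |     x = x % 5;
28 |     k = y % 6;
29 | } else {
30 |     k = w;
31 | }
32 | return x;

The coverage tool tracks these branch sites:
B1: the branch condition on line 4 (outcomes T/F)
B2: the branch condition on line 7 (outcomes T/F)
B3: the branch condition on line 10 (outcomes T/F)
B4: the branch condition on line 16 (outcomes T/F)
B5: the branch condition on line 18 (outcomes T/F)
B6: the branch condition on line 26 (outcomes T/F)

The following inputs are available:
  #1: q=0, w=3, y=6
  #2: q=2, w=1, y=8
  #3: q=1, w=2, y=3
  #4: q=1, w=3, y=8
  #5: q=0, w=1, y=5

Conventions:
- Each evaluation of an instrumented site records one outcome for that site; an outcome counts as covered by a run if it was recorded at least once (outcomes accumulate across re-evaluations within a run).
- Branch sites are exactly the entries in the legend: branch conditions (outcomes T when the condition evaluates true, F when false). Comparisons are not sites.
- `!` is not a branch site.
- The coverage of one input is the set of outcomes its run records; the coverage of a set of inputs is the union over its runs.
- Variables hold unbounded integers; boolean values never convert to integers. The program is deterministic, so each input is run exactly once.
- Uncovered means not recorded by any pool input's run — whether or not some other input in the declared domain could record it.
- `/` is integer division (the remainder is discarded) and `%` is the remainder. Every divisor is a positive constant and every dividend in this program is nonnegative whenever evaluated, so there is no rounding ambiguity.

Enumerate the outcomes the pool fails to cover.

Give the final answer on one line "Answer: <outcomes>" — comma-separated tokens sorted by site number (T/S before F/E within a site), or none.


input #1 (q=0, w=3, y=6): covers B1=F, B3=F, B4=T, B5=F, B6=F
input #2 (q=2, w=1, y=8): covers B1=T, B2=F, B4=T, B5=T, B6=T
input #3 (q=1, w=2, y=3): covers B1=F, B3=F, B4=T, B5=F, B6=F
input #4 (q=1, w=3, y=8): covers B1=T, B2=T, B4=F, B6=F
input #5 (q=0, w=1, y=5): covers B1=F, B3=F, B4=T, B5=F, B6=F
union over the pool: B1=T, B1=F, B2=T, B2=F, B3=F, B4=T, B4=F, B5=T, B5=F, B6=T, B6=F
uncovered (1 of 12): B3=T
Answer: B3=T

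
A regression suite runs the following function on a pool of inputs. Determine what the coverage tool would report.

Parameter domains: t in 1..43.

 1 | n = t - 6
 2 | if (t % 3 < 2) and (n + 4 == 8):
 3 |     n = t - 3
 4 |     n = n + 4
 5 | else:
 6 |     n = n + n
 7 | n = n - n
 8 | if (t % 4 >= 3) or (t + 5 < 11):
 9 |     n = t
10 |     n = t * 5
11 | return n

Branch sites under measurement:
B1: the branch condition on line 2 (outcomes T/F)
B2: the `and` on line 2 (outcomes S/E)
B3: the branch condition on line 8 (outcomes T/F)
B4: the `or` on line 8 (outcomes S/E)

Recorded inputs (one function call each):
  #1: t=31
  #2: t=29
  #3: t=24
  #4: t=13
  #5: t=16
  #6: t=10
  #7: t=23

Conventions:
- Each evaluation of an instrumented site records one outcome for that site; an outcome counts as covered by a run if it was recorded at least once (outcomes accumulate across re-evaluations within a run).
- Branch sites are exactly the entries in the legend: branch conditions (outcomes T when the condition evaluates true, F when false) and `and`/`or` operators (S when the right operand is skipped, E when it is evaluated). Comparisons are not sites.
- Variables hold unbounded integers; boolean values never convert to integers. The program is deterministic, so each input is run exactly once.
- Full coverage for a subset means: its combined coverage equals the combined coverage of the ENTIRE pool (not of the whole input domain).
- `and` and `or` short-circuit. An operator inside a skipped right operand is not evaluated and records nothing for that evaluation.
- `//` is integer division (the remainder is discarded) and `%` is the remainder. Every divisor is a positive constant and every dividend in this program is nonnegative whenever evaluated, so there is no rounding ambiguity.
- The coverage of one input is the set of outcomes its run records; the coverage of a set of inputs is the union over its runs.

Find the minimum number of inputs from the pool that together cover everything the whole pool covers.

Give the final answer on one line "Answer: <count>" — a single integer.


#1 (t=31) -> B2->E, B1->F, B4->S, B3->T; covered: B1=F, B2=E, B3=T, B4=S
#2 (t=29) -> B2->S, B1->F, B4->E, B3->F; covered: B1=F, B2=S, B3=F, B4=E
#3 (t=24) -> B2->E, B1->F, B4->E, B3->F; covered: B1=F, B2=E, B3=F, B4=E
#4 (t=13) -> B2->E, B1->F, B4->E, B3->F; covered: B1=F, B2=E, B3=F, B4=E
#5 (t=16) -> B2->E, B1->F, B4->E, B3->F; covered: B1=F, B2=E, B3=F, B4=E
#6 (t=10) -> B2->E, B1->T, B4->E, B3->F; covered: B1=T, B2=E, B3=F, B4=E
#7 (t=23) -> B2->S, B1->F, B4->S, B3->T; covered: B1=F, B2=S, B3=T, B4=S
together the pool reaches 8 outcomes: B1=T, B1=F, B2=S, B2=E, B3=T, B3=F, B4=S, B4=E
no size-1 subset reaches all 8 outcomes (best union: 4/8)
the canonical winner is {6, 7}: size 2, full 8-outcome coverage, earliest index list among size-2 covers
Answer: 2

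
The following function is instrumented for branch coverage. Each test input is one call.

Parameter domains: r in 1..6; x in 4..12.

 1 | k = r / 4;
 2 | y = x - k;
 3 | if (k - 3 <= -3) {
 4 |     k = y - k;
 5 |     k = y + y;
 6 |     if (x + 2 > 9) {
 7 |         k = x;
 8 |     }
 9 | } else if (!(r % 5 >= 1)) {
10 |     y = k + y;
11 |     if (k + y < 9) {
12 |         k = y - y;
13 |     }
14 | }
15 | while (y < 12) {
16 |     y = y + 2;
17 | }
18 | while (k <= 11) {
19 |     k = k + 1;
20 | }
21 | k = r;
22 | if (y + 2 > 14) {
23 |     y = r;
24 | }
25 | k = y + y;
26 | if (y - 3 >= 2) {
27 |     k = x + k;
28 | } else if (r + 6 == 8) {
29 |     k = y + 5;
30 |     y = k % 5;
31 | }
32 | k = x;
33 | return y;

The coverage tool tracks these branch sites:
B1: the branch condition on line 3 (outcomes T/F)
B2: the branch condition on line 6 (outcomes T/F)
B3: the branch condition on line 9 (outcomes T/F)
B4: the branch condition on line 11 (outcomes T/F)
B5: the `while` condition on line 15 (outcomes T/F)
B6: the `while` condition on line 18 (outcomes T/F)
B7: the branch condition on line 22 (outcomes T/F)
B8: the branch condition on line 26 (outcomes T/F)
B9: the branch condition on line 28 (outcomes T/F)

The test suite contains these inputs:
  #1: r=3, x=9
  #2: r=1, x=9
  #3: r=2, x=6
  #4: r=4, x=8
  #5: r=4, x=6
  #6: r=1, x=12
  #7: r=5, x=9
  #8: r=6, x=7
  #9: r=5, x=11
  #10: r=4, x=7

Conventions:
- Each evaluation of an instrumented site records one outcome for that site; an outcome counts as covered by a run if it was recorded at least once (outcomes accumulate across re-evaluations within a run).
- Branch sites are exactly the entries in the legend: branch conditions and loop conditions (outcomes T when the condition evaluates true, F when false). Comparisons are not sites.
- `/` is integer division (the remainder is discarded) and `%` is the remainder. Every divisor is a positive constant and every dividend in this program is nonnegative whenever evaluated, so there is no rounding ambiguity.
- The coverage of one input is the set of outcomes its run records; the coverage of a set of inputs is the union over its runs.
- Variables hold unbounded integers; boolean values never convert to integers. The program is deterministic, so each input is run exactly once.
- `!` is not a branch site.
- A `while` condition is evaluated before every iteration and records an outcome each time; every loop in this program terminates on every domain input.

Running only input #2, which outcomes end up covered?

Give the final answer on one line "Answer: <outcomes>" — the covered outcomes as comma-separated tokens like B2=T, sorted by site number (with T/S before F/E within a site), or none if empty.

Running input #2 (r=1, x=9), event by event:
  B1->T, B2->T, B5->T, B5->T, B5->F, B6->T, B6->T, B6->T, B6->F, B7->T
  B8->F, B9->F
deduplicating events, the covered set is: B1=T, B2=T, B5=T, B5=F, B6=T, B6=F, B7=T, B8=F, B9=F

Answer: B1=T, B2=T, B5=T, B5=F, B6=T, B6=F, B7=T, B8=F, B9=F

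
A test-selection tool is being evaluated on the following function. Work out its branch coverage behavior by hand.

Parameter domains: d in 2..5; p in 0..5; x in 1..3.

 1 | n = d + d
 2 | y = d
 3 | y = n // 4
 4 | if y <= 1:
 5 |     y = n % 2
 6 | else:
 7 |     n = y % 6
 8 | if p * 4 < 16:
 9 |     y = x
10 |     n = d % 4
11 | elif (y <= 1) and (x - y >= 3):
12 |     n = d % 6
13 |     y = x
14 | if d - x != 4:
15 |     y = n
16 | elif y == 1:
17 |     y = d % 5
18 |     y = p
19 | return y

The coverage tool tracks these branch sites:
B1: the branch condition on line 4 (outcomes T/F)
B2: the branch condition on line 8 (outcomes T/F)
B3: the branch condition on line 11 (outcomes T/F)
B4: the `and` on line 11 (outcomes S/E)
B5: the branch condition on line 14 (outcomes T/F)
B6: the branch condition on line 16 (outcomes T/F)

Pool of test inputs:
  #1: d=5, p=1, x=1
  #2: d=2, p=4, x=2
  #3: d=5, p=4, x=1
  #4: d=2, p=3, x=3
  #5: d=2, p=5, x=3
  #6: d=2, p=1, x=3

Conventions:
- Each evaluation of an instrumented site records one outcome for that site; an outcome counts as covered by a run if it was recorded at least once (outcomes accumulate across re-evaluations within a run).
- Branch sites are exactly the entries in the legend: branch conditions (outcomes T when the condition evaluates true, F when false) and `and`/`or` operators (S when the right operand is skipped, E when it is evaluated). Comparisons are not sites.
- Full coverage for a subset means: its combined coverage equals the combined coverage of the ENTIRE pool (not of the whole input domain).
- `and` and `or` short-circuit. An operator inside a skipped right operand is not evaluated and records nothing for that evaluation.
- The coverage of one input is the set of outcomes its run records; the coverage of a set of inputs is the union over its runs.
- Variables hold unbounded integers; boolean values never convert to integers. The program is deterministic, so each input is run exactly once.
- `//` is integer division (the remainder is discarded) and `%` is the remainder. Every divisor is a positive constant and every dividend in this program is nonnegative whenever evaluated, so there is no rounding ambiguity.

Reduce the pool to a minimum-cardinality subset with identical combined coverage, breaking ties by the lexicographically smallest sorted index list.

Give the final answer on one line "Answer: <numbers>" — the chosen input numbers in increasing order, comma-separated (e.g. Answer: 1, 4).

run #1 (d=5, p=1, x=1) runs B1->F, B2->T, B5->F, B6->T; records B1=F, B2=T, B5=F, B6=T
run #2 (d=2, p=4, x=2) runs B1->T, B2->F, B4->E, B3->F, B5->T; records B1=T, B2=F, B3=F, B4=E, B5=T
run #3 (d=5, p=4, x=1) runs B1->F, B2->F, B4->S, B3->F, B5->F, B6->F; records B1=F, B2=F, B3=F, B4=S, B5=F, B6=F
run #4 (d=2, p=3, x=3) runs B1->T, B2->T, B5->T; records B1=T, B2=T, B5=T
run #5 (d=2, p=5, x=3) runs B1->T, B2->F, B4->E, B3->T, B5->T; records B1=T, B2=F, B3=T, B4=E, B5=T
run #6 (d=2, p=1, x=3) runs B1->T, B2->T, B5->T; records B1=T, B2=T, B5=T
the full pool covers 12 outcomes: B1=T, B1=F, B2=T, B2=F, B3=T, B3=F, B4=S, B4=E, B5=T, B5=F, B6=T, B6=F
checked all size-1 subsets: none covers 12 outcomes (max 6/12)
checked all size-2 subsets: none covers 12 outcomes (max 10/12)
size 3: inputs {1, 3, 5} cover all 12 outcomes, and no lexicographically smaller subset of this size does

Answer: 1, 3, 5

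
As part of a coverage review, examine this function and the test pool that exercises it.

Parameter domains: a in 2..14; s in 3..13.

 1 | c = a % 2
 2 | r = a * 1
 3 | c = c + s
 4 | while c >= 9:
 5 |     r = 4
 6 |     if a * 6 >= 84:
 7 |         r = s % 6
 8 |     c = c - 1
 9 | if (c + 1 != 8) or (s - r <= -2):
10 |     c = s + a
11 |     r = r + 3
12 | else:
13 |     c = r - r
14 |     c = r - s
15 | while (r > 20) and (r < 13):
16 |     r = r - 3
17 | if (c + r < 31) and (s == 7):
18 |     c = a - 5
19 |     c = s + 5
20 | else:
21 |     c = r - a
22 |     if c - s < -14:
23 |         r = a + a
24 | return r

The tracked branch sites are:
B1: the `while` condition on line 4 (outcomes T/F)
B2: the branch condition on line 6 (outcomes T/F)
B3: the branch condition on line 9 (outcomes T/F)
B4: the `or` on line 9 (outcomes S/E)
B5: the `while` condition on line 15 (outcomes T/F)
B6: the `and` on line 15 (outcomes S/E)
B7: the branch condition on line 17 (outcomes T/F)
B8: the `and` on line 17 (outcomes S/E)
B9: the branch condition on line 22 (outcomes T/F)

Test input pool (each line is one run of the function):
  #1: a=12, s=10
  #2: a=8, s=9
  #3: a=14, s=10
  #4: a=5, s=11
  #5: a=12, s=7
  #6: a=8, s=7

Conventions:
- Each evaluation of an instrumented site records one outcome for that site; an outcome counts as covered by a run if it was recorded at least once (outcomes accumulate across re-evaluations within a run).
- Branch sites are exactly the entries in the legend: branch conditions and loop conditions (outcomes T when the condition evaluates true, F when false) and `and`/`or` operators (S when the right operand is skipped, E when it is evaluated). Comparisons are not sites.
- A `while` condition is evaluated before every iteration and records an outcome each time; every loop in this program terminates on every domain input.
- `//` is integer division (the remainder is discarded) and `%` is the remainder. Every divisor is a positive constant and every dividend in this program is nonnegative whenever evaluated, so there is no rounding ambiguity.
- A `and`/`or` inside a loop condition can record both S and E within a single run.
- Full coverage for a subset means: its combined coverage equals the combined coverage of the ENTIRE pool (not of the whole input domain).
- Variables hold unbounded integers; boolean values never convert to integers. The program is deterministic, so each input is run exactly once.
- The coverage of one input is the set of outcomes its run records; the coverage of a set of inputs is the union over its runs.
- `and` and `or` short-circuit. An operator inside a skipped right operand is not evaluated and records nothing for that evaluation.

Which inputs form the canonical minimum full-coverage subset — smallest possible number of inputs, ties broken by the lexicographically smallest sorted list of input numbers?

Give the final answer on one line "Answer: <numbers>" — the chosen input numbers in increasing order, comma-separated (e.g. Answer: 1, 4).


#1 (a=12, s=10) -> B1->T, B2->F, B1->T, B2->F, B1->F, B4->S, B3->T, B6->S, B5->F, B8->E, B7->F, B9->T; covered: B1=T, B1=F, B2=F, B3=T, B4=S, B5=F, B6=S, B7=F, B8=E, B9=T
#2 (a=8, s=9) -> B1->T, B2->F, B1->F, B4->S, B3->T, B6->S, B5->F, B8->E, B7->F, B9->F; covered: B1=T, B1=F, B2=F, B3=T, B4=S, B5=F, B6=S, B7=F, B8=E, B9=F
#3 (a=14, s=10) -> B1->T, B2->T, B1->T, B2->T, B1->F, B4->S, B3->T, B6->S, B5->F, B8->S, B7->F, B9->T; covered: B1=T, B1=F, B2=T, B3=T, B4=S, B5=F, B6=S, B7=F, B8=S, B9=T
#4 (a=5, s=11) -> B1->T, B2->F, B1->T, B2->F, B1->T, B2->F, B1->T, B2->F, B1->F, B4->S, B3->T, B6->S, B5->F, B8->E, ...; covered: B1=T, B1=F, B2=F, B3=T, B4=S, B5=F, B6=S, B7=F, B8=E, B9=F
#5 (a=12, s=7) -> B1->F, B4->E, B3->T, B6->S, B5->F, B8->S, B7->F, B9->F; covered: B1=F, B3=T, B4=E, B5=F, B6=S, B7=F, B8=S, B9=F
#6 (a=8, s=7) -> B1->F, B4->E, B3->F, B6->S, B5->F, B8->E, B7->T; covered: B1=F, B3=F, B4=E, B5=F, B6=S, B7=T, B8=E
together the pool reaches 16 outcomes: B1=T, B1=F, B2=T, B2=F, B3=T, B3=F, B4=S, B4=E, B5=F, B6=S, B7=T, B7=F, B8=S, B8=E, B9=T, B9=F
checked all size-1 subsets: none covers 16 outcomes (max 10/16)
checked all size-2 subsets: none covers 16 outcomes (max 14/16)
at size 3, {2, 3, 6} reaches all 16 outcomes; every lexicographically earlier size-3 subset fails
Answer: 2, 3, 6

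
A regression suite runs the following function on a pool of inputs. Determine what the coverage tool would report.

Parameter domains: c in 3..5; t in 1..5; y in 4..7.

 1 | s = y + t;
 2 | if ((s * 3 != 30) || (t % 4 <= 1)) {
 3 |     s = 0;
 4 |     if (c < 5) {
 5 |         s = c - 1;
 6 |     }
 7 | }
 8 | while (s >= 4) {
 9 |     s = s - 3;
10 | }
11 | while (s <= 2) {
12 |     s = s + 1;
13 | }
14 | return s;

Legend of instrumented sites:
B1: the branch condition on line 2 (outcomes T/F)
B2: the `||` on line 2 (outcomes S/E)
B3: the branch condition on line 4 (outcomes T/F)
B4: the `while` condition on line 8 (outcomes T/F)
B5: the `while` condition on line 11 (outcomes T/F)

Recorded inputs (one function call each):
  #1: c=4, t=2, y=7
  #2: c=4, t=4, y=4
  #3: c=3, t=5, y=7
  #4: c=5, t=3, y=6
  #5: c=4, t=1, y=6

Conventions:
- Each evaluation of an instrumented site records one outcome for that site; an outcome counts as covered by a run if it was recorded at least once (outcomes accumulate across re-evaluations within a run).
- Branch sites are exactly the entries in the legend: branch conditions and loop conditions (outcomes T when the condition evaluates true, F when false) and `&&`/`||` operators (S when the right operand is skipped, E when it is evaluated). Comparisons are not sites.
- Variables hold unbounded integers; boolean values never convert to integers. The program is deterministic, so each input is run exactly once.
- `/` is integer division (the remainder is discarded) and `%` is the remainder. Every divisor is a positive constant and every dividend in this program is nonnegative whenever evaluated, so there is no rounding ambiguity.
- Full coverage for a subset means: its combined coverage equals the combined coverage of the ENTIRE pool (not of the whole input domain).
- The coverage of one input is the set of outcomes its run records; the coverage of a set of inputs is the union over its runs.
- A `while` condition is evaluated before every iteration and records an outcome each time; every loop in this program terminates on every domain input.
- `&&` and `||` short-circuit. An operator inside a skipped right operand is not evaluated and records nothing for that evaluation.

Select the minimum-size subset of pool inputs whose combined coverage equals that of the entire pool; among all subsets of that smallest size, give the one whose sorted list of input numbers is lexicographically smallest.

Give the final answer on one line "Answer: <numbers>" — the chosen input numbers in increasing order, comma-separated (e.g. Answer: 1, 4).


input #1, c=4, t=2, y=7: events B2->S, B1->T, B3->T, B4->F, B5->F; outcomes B1=T, B2=S, B3=T, B4=F, B5=F
input #2, c=4, t=4, y=4: events B2->S, B1->T, B3->T, B4->F, B5->F; outcomes B1=T, B2=S, B3=T, B4=F, B5=F
input #3, c=3, t=5, y=7: events B2->S, B1->T, B3->T, B4->F, B5->T, B5->F; outcomes B1=T, B2=S, B3=T, B4=F, B5=T, B5=F
input #4, c=5, t=3, y=6: events B2->S, B1->T, B3->F, B4->F, B5->T, B5->T, B5->T, B5->F; outcomes B1=T, B2=S, B3=F, B4=F, B5=T, B5=F
input #5, c=4, t=1, y=6: events B2->S, B1->T, B3->T, B4->F, B5->F; outcomes B1=T, B2=S, B3=T, B4=F, B5=F
together the pool reaches 7 outcomes: B1=T, B2=S, B3=T, B3=F, B4=F, B5=T, B5=F
every size-1 subset falls short of the 7 outcomes (best: 6/7)
the canonical winner is {1, 4}: size 2, full 7-outcome coverage, earliest index list among size-2 covers
Answer: 1, 4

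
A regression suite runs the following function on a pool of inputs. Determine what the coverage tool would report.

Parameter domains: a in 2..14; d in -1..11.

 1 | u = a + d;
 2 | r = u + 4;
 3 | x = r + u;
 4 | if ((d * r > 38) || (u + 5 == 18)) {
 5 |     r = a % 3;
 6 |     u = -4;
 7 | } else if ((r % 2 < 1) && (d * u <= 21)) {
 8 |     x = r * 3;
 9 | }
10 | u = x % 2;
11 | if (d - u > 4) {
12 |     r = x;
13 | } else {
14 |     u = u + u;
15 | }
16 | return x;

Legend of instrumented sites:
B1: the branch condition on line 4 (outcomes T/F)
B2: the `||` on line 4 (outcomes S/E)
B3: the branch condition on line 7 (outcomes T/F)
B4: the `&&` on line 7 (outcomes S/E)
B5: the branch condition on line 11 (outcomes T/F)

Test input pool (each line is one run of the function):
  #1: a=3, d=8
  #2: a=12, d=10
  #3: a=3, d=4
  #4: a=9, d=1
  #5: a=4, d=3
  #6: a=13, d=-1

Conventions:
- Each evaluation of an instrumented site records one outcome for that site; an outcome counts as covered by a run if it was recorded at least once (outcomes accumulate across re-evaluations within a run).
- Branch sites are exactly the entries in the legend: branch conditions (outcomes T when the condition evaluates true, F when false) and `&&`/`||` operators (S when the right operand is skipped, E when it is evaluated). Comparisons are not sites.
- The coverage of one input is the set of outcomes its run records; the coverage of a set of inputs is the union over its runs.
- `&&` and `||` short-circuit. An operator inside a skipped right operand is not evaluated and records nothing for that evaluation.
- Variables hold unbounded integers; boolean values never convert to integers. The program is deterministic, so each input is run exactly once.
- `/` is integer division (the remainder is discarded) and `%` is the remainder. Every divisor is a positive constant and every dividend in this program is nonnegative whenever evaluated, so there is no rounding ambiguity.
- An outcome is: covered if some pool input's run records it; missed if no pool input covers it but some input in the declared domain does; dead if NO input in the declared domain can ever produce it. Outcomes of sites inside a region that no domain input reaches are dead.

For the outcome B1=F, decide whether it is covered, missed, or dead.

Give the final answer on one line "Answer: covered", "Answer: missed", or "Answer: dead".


B1=F is recorded by pool input(s) 4, 5, 6 -> covered
Answer: covered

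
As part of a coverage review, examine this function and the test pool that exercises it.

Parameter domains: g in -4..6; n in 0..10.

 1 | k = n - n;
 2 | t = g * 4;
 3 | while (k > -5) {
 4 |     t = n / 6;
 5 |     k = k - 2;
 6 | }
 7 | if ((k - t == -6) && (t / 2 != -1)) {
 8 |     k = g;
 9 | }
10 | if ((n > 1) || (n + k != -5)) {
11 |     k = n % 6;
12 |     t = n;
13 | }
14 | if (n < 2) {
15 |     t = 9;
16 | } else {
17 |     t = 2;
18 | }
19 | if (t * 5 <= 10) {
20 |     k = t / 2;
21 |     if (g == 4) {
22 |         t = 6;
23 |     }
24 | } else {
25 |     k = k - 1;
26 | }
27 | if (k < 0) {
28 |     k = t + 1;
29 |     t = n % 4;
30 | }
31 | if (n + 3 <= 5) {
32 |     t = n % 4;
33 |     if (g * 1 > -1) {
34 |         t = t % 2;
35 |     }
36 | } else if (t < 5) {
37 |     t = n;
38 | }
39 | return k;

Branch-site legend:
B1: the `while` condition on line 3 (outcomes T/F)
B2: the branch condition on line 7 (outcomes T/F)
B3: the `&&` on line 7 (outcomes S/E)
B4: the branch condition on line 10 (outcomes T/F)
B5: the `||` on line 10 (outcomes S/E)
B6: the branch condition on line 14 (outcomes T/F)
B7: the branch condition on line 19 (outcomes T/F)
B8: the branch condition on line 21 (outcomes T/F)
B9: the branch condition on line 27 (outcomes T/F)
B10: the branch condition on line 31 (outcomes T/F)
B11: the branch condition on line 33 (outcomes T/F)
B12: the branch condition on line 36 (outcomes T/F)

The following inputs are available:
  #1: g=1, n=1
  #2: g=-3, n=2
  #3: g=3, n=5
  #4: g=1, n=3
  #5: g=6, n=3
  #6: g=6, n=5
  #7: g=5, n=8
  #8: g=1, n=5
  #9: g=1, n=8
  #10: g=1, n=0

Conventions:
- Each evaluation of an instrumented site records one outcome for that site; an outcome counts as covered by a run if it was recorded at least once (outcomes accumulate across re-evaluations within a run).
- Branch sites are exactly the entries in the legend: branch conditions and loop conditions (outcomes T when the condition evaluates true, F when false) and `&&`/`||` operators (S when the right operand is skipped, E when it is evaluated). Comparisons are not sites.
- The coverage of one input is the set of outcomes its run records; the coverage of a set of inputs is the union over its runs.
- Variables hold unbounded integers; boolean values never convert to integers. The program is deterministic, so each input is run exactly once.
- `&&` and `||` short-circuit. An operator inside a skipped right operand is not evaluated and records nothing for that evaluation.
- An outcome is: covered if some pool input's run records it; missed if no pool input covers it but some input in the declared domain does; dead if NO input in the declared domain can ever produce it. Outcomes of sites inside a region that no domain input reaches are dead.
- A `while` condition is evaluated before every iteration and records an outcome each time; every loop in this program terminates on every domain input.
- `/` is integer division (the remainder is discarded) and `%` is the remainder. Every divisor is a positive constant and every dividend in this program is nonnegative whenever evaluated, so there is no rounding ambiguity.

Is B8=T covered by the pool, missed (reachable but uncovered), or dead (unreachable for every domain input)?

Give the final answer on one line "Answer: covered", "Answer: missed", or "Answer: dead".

no pool input records B8=T
but domain input (g=4, n=2) does record it -> reachable, so missed

Answer: missed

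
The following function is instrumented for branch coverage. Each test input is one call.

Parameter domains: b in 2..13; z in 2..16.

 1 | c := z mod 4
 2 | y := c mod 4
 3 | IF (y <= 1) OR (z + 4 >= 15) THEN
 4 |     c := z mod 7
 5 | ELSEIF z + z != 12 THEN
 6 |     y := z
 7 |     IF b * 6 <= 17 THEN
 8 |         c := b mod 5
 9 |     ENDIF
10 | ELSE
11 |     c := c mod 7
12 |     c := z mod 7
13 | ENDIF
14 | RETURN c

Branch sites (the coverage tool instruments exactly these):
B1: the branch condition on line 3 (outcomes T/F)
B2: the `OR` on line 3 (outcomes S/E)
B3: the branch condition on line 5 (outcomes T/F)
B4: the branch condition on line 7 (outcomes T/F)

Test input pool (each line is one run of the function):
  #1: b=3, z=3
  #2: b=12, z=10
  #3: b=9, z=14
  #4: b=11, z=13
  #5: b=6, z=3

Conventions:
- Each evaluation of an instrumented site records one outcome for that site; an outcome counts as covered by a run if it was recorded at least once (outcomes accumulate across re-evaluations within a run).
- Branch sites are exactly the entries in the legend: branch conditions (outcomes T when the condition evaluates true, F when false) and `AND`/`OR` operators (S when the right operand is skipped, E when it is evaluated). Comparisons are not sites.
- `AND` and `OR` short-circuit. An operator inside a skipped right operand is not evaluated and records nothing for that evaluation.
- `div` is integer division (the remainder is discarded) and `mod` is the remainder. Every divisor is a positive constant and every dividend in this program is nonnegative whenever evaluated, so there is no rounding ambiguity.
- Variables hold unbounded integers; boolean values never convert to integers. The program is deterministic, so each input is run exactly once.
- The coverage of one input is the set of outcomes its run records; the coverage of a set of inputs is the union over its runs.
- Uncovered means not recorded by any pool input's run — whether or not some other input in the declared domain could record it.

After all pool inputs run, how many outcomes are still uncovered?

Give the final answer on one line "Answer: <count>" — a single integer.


input #1 (b=3, z=3): covers B1=F, B2=E, B3=T, B4=F
input #2 (b=12, z=10): covers B1=F, B2=E, B3=T, B4=F
input #3 (b=9, z=14): covers B1=T, B2=E
input #4 (b=11, z=13): covers B1=T, B2=S
input #5 (b=6, z=3): covers B1=F, B2=E, B3=T, B4=F
union over the pool: B1=T, B1=F, B2=S, B2=E, B3=T, B4=F
uncovered (2 of 8): B3=F, B4=T
Answer: 2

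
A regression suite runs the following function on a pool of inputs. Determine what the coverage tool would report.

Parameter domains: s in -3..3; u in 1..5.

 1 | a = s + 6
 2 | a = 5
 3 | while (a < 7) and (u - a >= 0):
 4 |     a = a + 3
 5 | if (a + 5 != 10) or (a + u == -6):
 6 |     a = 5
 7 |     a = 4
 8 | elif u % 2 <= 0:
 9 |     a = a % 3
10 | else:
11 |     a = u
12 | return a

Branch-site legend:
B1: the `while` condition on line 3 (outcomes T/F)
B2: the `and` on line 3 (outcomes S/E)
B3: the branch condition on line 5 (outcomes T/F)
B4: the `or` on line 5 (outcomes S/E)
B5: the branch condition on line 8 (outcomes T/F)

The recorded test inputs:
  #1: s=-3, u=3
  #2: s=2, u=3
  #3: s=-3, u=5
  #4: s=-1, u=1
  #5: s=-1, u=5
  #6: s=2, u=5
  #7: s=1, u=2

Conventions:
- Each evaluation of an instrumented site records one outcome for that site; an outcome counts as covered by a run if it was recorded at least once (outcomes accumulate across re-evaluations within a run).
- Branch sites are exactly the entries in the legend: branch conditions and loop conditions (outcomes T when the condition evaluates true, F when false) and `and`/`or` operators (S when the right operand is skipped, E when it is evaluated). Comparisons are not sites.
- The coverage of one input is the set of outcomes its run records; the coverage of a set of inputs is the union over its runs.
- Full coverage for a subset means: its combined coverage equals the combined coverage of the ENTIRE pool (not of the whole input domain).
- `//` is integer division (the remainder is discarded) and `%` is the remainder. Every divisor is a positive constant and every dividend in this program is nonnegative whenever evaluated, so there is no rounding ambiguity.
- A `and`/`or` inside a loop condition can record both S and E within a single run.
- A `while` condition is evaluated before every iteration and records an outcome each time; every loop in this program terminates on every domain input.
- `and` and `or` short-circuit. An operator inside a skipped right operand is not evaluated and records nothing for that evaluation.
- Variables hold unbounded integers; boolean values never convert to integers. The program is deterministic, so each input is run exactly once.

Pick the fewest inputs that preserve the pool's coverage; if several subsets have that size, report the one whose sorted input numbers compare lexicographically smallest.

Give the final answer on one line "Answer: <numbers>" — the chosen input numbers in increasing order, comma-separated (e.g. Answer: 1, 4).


test 1 (s=-3, u=3) hits B1=F, B2=E, B3=F, B4=E, B5=F
test 2 (s=2, u=3) hits B1=F, B2=E, B3=F, B4=E, B5=F
test 3 (s=-3, u=5) hits B1=T, B1=F, B2=S, B2=E, B3=T, B4=S
test 4 (s=-1, u=1) hits B1=F, B2=E, B3=F, B4=E, B5=F
test 5 (s=-1, u=5) hits B1=T, B1=F, B2=S, B2=E, B3=T, B4=S
test 6 (s=2, u=5) hits B1=T, B1=F, B2=S, B2=E, B3=T, B4=S
test 7 (s=1, u=2) hits B1=F, B2=E, B3=F, B4=E, B5=T
together the pool reaches 10 outcomes: B1=T, B1=F, B2=S, B2=E, B3=T, B3=F, B4=S, B4=E, B5=T, B5=F
no size-1 subset reaches all 10 outcomes (best union: 6/10)
no size-2 subset reaches all 10 outcomes (best union: 9/10)
size 3: inputs {1, 3, 7} cover all 10 outcomes, and no lexicographically smaller subset of this size does
Answer: 1, 3, 7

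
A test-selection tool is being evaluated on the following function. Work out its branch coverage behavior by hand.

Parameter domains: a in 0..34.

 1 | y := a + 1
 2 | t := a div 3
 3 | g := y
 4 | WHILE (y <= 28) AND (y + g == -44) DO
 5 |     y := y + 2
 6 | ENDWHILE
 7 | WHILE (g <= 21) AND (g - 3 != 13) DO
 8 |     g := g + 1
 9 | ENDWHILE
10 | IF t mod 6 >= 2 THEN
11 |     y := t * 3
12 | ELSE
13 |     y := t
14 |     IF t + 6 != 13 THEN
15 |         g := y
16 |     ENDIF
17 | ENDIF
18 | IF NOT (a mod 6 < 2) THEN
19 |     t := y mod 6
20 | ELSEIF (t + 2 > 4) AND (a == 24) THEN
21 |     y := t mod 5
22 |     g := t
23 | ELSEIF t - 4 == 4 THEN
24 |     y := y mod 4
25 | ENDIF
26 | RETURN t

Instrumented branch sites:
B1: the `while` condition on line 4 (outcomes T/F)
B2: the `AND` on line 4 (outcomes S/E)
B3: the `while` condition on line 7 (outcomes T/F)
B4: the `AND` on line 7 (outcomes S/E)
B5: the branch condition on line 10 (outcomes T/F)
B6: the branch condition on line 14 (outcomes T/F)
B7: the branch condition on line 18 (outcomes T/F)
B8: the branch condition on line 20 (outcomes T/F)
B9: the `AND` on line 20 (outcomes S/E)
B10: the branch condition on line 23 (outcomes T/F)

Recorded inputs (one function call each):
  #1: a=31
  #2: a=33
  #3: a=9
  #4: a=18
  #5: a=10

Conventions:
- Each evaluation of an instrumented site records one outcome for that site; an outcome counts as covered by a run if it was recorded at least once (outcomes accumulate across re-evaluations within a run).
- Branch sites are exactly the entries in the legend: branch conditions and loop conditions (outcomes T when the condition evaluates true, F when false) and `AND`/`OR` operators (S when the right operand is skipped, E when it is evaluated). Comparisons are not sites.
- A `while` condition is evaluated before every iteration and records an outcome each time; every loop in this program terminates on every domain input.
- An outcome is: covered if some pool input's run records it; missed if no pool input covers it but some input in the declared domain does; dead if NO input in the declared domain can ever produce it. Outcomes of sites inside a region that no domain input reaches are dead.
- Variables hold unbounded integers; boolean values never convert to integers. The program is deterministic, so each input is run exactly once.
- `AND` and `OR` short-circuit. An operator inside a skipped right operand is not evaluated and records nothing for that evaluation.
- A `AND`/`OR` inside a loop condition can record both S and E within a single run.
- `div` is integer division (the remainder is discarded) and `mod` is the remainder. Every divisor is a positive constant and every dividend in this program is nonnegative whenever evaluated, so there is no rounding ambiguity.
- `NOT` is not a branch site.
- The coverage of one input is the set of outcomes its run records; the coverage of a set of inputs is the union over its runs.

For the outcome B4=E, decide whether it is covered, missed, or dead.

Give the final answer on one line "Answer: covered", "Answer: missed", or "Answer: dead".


B4=E is recorded by pool input(s) 3, 4, 5 -> covered
Answer: covered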